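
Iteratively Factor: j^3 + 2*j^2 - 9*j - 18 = (j + 2)*(j^2 - 9) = (j - 3)*(j + 2)*(j + 3)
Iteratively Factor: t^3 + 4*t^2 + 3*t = (t + 1)*(t^2 + 3*t) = (t + 1)*(t + 3)*(t)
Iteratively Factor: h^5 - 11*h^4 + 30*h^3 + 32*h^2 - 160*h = (h + 2)*(h^4 - 13*h^3 + 56*h^2 - 80*h) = (h - 5)*(h + 2)*(h^3 - 8*h^2 + 16*h) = (h - 5)*(h - 4)*(h + 2)*(h^2 - 4*h) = (h - 5)*(h - 4)^2*(h + 2)*(h)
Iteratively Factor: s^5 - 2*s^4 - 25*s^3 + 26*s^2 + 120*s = (s)*(s^4 - 2*s^3 - 25*s^2 + 26*s + 120) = s*(s - 5)*(s^3 + 3*s^2 - 10*s - 24) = s*(s - 5)*(s + 4)*(s^2 - s - 6) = s*(s - 5)*(s - 3)*(s + 4)*(s + 2)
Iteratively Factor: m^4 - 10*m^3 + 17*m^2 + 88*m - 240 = (m - 4)*(m^3 - 6*m^2 - 7*m + 60) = (m - 4)^2*(m^2 - 2*m - 15) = (m - 4)^2*(m + 3)*(m - 5)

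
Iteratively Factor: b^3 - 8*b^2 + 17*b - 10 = (b - 1)*(b^2 - 7*b + 10) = (b - 2)*(b - 1)*(b - 5)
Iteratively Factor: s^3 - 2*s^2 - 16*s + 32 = (s + 4)*(s^2 - 6*s + 8) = (s - 2)*(s + 4)*(s - 4)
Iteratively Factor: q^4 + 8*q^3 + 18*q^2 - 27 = (q + 3)*(q^3 + 5*q^2 + 3*q - 9) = (q + 3)^2*(q^2 + 2*q - 3) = (q - 1)*(q + 3)^2*(q + 3)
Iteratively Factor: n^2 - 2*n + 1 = (n - 1)*(n - 1)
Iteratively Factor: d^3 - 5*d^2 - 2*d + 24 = (d - 3)*(d^2 - 2*d - 8) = (d - 4)*(d - 3)*(d + 2)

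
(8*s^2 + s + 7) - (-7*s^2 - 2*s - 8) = 15*s^2 + 3*s + 15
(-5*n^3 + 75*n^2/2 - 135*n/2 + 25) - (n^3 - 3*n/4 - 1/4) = -6*n^3 + 75*n^2/2 - 267*n/4 + 101/4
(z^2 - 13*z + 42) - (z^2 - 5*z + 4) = 38 - 8*z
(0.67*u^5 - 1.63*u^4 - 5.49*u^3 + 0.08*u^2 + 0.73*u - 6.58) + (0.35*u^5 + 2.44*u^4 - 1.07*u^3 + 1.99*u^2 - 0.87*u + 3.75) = 1.02*u^5 + 0.81*u^4 - 6.56*u^3 + 2.07*u^2 - 0.14*u - 2.83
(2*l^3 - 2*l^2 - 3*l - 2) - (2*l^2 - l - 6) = 2*l^3 - 4*l^2 - 2*l + 4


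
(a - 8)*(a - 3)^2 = a^3 - 14*a^2 + 57*a - 72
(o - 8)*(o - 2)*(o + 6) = o^3 - 4*o^2 - 44*o + 96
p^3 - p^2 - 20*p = p*(p - 5)*(p + 4)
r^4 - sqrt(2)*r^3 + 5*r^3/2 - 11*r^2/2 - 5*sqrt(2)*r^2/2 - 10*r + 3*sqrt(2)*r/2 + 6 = (r - 1/2)*(r + 3)*(r - 2*sqrt(2))*(r + sqrt(2))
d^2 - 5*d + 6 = (d - 3)*(d - 2)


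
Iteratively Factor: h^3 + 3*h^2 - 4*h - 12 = (h + 3)*(h^2 - 4) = (h - 2)*(h + 3)*(h + 2)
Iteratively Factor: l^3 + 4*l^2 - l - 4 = (l - 1)*(l^2 + 5*l + 4) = (l - 1)*(l + 1)*(l + 4)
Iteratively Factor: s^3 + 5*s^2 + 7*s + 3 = (s + 1)*(s^2 + 4*s + 3) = (s + 1)*(s + 3)*(s + 1)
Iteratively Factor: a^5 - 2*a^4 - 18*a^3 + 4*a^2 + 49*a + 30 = (a + 1)*(a^4 - 3*a^3 - 15*a^2 + 19*a + 30) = (a + 1)^2*(a^3 - 4*a^2 - 11*a + 30) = (a - 5)*(a + 1)^2*(a^2 + a - 6) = (a - 5)*(a + 1)^2*(a + 3)*(a - 2)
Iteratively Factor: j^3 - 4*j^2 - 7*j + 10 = (j - 1)*(j^2 - 3*j - 10) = (j - 1)*(j + 2)*(j - 5)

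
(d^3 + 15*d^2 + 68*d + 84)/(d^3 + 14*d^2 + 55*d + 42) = (d + 2)/(d + 1)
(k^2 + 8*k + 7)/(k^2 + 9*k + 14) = (k + 1)/(k + 2)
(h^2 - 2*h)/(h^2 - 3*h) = (h - 2)/(h - 3)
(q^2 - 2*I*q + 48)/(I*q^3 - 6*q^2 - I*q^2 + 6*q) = (-I*q - 8)/(q*(q - 1))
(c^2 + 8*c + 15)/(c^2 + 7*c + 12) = (c + 5)/(c + 4)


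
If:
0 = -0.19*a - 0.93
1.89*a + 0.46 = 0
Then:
No Solution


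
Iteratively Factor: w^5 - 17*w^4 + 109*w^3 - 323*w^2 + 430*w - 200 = (w - 5)*(w^4 - 12*w^3 + 49*w^2 - 78*w + 40) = (w - 5)*(w - 1)*(w^3 - 11*w^2 + 38*w - 40) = (w - 5)*(w - 4)*(w - 1)*(w^2 - 7*w + 10) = (w - 5)*(w - 4)*(w - 2)*(w - 1)*(w - 5)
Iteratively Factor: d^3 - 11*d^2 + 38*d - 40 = (d - 5)*(d^2 - 6*d + 8) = (d - 5)*(d - 4)*(d - 2)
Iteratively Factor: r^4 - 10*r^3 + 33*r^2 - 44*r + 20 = (r - 2)*(r^3 - 8*r^2 + 17*r - 10) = (r - 5)*(r - 2)*(r^2 - 3*r + 2) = (r - 5)*(r - 2)^2*(r - 1)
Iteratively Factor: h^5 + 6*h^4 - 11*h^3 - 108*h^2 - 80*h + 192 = (h + 4)*(h^4 + 2*h^3 - 19*h^2 - 32*h + 48) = (h + 4)^2*(h^3 - 2*h^2 - 11*h + 12) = (h + 3)*(h + 4)^2*(h^2 - 5*h + 4) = (h - 1)*(h + 3)*(h + 4)^2*(h - 4)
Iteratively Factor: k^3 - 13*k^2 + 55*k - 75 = (k - 5)*(k^2 - 8*k + 15) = (k - 5)*(k - 3)*(k - 5)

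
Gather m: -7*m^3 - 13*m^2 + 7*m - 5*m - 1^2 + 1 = -7*m^3 - 13*m^2 + 2*m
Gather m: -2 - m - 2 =-m - 4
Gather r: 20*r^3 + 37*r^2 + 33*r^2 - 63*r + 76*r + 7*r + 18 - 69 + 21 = 20*r^3 + 70*r^2 + 20*r - 30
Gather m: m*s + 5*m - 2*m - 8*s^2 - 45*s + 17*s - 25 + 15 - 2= m*(s + 3) - 8*s^2 - 28*s - 12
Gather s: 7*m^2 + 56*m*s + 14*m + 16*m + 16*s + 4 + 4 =7*m^2 + 30*m + s*(56*m + 16) + 8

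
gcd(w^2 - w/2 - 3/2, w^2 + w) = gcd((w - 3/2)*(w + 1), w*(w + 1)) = w + 1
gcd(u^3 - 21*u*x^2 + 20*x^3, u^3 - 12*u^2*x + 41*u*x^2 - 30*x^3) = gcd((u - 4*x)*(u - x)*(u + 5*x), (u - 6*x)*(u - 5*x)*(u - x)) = -u + x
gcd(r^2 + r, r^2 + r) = r^2 + r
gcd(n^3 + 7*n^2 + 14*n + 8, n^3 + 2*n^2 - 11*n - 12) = n^2 + 5*n + 4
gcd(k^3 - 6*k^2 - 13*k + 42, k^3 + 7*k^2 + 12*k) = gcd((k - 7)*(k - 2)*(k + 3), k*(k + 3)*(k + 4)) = k + 3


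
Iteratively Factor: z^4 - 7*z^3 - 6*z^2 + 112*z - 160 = (z + 4)*(z^3 - 11*z^2 + 38*z - 40) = (z - 2)*(z + 4)*(z^2 - 9*z + 20) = (z - 4)*(z - 2)*(z + 4)*(z - 5)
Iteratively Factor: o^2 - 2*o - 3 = (o - 3)*(o + 1)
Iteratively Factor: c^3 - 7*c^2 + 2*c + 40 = (c - 4)*(c^2 - 3*c - 10) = (c - 5)*(c - 4)*(c + 2)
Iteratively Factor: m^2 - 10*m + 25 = (m - 5)*(m - 5)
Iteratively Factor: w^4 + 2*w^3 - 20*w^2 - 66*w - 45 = (w + 1)*(w^3 + w^2 - 21*w - 45) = (w + 1)*(w + 3)*(w^2 - 2*w - 15) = (w + 1)*(w + 3)^2*(w - 5)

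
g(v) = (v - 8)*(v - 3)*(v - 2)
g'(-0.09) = 48.36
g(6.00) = -24.00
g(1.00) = -14.00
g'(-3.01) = 151.44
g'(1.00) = 23.00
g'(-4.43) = 220.05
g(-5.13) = -761.11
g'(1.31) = 17.09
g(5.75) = -23.20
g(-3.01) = -331.51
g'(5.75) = -4.31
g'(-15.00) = 1111.00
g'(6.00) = -2.00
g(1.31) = -7.80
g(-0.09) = -52.25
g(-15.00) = -7038.00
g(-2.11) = -212.33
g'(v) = (v - 8)*(v - 3) + (v - 8)*(v - 2) + (v - 3)*(v - 2) = 3*v^2 - 26*v + 46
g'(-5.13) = 258.33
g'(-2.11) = 114.22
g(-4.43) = -593.84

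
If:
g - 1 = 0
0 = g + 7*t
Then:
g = 1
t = -1/7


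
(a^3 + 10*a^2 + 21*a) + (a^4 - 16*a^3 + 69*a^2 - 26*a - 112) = a^4 - 15*a^3 + 79*a^2 - 5*a - 112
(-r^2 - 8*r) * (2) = -2*r^2 - 16*r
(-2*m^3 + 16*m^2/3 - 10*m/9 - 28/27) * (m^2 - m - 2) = -2*m^5 + 22*m^4/3 - 22*m^3/9 - 286*m^2/27 + 88*m/27 + 56/27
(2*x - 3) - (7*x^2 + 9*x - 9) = -7*x^2 - 7*x + 6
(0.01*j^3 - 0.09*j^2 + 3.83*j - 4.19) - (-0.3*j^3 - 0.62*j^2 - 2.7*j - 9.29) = 0.31*j^3 + 0.53*j^2 + 6.53*j + 5.1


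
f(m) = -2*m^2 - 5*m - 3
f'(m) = -4*m - 5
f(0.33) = -4.87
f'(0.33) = -6.32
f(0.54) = -6.28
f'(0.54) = -7.16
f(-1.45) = 0.04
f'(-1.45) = 0.80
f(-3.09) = -6.65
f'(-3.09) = 7.36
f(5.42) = -88.85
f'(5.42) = -26.68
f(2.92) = -34.65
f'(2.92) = -16.68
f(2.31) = -25.22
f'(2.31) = -14.24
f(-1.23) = 0.12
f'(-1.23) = -0.08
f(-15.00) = -378.00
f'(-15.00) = 55.00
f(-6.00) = -45.00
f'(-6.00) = 19.00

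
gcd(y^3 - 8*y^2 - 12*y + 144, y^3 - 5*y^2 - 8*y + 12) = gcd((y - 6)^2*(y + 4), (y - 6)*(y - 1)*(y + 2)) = y - 6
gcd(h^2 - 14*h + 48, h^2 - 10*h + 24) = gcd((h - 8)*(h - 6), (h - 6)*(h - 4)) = h - 6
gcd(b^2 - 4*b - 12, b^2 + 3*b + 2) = b + 2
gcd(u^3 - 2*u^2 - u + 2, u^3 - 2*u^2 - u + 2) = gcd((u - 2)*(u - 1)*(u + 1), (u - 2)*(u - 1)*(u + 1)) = u^3 - 2*u^2 - u + 2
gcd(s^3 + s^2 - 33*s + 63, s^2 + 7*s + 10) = 1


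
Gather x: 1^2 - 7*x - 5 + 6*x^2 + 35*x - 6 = 6*x^2 + 28*x - 10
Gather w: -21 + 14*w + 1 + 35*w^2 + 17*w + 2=35*w^2 + 31*w - 18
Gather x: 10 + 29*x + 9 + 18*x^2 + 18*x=18*x^2 + 47*x + 19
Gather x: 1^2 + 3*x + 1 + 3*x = 6*x + 2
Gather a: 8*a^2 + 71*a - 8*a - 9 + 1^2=8*a^2 + 63*a - 8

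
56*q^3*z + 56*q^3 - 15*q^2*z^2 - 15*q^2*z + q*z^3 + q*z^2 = (-8*q + z)*(-7*q + z)*(q*z + q)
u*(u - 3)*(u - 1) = u^3 - 4*u^2 + 3*u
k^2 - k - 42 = (k - 7)*(k + 6)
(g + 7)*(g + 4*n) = g^2 + 4*g*n + 7*g + 28*n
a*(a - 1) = a^2 - a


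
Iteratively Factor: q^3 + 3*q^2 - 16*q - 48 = (q - 4)*(q^2 + 7*q + 12) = (q - 4)*(q + 3)*(q + 4)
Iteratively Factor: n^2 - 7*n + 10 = (n - 5)*(n - 2)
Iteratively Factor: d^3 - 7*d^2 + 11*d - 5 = (d - 5)*(d^2 - 2*d + 1) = (d - 5)*(d - 1)*(d - 1)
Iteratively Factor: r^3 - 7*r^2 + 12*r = (r)*(r^2 - 7*r + 12) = r*(r - 3)*(r - 4)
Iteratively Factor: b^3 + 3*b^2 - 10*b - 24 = (b - 3)*(b^2 + 6*b + 8) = (b - 3)*(b + 2)*(b + 4)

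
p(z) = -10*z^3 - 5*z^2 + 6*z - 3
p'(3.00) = -294.00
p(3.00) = -300.00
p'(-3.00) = -234.00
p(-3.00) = 204.00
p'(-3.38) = -302.93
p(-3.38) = 305.74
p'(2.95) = -284.58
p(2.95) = -285.54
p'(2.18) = -158.37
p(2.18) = -117.28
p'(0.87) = -25.41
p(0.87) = -8.15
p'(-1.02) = -15.01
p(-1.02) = -3.71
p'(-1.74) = -67.43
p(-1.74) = 24.10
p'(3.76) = -455.73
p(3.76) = -582.70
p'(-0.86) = -7.59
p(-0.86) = -5.50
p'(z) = -30*z^2 - 10*z + 6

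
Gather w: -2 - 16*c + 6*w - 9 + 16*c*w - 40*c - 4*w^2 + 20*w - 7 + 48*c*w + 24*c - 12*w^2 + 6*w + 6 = -32*c - 16*w^2 + w*(64*c + 32) - 12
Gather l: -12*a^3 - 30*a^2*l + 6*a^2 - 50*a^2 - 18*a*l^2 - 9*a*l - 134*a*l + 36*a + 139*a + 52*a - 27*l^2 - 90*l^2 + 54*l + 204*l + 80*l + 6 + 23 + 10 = -12*a^3 - 44*a^2 + 227*a + l^2*(-18*a - 117) + l*(-30*a^2 - 143*a + 338) + 39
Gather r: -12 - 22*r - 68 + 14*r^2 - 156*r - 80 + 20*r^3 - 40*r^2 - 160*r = 20*r^3 - 26*r^2 - 338*r - 160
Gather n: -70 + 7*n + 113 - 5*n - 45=2*n - 2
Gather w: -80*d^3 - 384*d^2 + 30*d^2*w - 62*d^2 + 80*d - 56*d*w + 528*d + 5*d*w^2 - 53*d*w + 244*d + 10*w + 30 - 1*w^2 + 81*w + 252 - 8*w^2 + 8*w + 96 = -80*d^3 - 446*d^2 + 852*d + w^2*(5*d - 9) + w*(30*d^2 - 109*d + 99) + 378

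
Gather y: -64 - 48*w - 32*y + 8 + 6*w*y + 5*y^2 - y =-48*w + 5*y^2 + y*(6*w - 33) - 56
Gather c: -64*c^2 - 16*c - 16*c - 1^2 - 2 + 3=-64*c^2 - 32*c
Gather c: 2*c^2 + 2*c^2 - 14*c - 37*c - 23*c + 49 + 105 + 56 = 4*c^2 - 74*c + 210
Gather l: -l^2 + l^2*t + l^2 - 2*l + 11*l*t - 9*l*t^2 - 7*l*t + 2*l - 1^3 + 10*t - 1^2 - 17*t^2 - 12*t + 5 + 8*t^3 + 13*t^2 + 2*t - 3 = l^2*t + l*(-9*t^2 + 4*t) + 8*t^3 - 4*t^2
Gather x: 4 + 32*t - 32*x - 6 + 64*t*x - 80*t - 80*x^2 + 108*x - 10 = -48*t - 80*x^2 + x*(64*t + 76) - 12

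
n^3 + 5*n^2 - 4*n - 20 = (n - 2)*(n + 2)*(n + 5)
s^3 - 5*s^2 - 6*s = s*(s - 6)*(s + 1)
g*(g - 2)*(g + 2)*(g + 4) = g^4 + 4*g^3 - 4*g^2 - 16*g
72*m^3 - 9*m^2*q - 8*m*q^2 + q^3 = (-8*m + q)*(-3*m + q)*(3*m + q)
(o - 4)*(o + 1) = o^2 - 3*o - 4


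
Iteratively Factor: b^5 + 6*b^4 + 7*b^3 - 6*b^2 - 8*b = (b + 1)*(b^4 + 5*b^3 + 2*b^2 - 8*b) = (b + 1)*(b + 4)*(b^3 + b^2 - 2*b) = b*(b + 1)*(b + 4)*(b^2 + b - 2) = b*(b - 1)*(b + 1)*(b + 4)*(b + 2)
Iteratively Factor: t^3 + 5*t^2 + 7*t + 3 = (t + 1)*(t^2 + 4*t + 3) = (t + 1)*(t + 3)*(t + 1)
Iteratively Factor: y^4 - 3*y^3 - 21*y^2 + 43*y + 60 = (y + 4)*(y^3 - 7*y^2 + 7*y + 15) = (y - 3)*(y + 4)*(y^2 - 4*y - 5) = (y - 5)*(y - 3)*(y + 4)*(y + 1)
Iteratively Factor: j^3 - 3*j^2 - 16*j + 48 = (j - 4)*(j^2 + j - 12) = (j - 4)*(j + 4)*(j - 3)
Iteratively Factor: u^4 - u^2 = (u + 1)*(u^3 - u^2) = u*(u + 1)*(u^2 - u) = u^2*(u + 1)*(u - 1)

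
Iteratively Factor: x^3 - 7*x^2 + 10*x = (x - 2)*(x^2 - 5*x) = x*(x - 2)*(x - 5)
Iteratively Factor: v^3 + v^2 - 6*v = (v + 3)*(v^2 - 2*v) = v*(v + 3)*(v - 2)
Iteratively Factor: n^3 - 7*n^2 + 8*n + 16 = (n + 1)*(n^2 - 8*n + 16) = (n - 4)*(n + 1)*(n - 4)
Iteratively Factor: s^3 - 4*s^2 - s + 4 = (s - 1)*(s^2 - 3*s - 4) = (s - 1)*(s + 1)*(s - 4)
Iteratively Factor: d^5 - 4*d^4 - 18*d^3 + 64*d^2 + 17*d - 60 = (d - 5)*(d^4 + d^3 - 13*d^2 - d + 12) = (d - 5)*(d - 1)*(d^3 + 2*d^2 - 11*d - 12) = (d - 5)*(d - 3)*(d - 1)*(d^2 + 5*d + 4) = (d - 5)*(d - 3)*(d - 1)*(d + 1)*(d + 4)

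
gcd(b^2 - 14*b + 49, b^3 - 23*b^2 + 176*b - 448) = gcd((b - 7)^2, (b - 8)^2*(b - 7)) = b - 7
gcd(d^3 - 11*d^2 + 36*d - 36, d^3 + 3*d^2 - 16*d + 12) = d - 2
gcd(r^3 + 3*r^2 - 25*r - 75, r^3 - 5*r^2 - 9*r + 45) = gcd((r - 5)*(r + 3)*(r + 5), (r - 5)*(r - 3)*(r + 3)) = r^2 - 2*r - 15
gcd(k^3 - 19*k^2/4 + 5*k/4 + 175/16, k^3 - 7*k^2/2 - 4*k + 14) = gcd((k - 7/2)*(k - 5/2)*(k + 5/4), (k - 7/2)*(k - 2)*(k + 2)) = k - 7/2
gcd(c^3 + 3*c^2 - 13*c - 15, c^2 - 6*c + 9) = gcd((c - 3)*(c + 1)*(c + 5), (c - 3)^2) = c - 3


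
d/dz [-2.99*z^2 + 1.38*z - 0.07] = 1.38 - 5.98*z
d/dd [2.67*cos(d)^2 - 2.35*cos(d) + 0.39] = (2.35 - 5.34*cos(d))*sin(d)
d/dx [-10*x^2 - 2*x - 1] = -20*x - 2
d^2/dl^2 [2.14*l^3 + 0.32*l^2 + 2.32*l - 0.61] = 12.84*l + 0.64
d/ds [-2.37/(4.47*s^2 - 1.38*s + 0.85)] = (21.1878*s - 3.2706)/(4.47*s^2 - 1.38*s + 0.85)^2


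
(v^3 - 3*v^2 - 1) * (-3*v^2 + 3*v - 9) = -3*v^5 + 12*v^4 - 18*v^3 + 30*v^2 - 3*v + 9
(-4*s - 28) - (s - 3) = -5*s - 25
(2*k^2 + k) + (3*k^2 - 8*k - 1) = 5*k^2 - 7*k - 1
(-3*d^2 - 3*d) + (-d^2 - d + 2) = -4*d^2 - 4*d + 2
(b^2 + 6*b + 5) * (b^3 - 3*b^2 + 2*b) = b^5 + 3*b^4 - 11*b^3 - 3*b^2 + 10*b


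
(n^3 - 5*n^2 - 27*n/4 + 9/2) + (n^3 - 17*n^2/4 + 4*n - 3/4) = 2*n^3 - 37*n^2/4 - 11*n/4 + 15/4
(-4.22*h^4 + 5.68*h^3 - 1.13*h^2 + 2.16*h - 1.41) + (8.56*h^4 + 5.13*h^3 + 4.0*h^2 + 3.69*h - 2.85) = 4.34*h^4 + 10.81*h^3 + 2.87*h^2 + 5.85*h - 4.26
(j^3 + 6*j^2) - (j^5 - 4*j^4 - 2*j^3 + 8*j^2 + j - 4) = -j^5 + 4*j^4 + 3*j^3 - 2*j^2 - j + 4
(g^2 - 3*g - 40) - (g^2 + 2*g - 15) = -5*g - 25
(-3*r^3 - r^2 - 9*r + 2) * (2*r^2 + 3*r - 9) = -6*r^5 - 11*r^4 + 6*r^3 - 14*r^2 + 87*r - 18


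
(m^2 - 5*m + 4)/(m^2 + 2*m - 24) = (m - 1)/(m + 6)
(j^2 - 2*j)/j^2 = (j - 2)/j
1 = 1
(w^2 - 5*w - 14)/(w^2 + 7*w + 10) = (w - 7)/(w + 5)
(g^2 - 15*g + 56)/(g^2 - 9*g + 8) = (g - 7)/(g - 1)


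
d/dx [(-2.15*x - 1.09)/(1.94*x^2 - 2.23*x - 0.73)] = (4.171*x^2 + 4.2292*x - 0.8612)/(3.7636*x^4 - 8.6524*x^3 + 2.1405*x^2 + 3.2558*x + 0.5329)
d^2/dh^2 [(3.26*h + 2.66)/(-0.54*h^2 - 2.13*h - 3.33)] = (-(1.08*h + 2.13)*(2.16*h + 4.26)*(3.26*h + 2.66) + (10.5624*h + 16.7604)*(0.54*h^2 + 2.13*h + 3.33))/(0.54*h^2 + 2.13*h + 3.33)^3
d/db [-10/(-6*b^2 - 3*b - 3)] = 10*(-4*b - 1)/(3*(2*b^2 + b + 1)^2)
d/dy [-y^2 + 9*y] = 9 - 2*y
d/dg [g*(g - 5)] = 2*g - 5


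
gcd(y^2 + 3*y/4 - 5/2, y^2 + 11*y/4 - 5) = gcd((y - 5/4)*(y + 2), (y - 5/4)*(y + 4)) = y - 5/4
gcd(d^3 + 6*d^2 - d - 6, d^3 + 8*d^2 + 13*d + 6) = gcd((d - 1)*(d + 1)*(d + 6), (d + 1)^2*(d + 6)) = d^2 + 7*d + 6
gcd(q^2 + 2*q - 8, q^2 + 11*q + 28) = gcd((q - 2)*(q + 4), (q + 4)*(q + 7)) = q + 4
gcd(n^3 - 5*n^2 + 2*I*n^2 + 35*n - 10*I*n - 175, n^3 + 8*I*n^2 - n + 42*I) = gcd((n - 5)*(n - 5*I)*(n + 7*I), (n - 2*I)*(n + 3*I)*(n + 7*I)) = n + 7*I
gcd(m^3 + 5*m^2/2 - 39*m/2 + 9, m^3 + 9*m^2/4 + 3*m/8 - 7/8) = m - 1/2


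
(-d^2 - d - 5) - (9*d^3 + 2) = -9*d^3 - d^2 - d - 7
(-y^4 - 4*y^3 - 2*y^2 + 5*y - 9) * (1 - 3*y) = 3*y^5 + 11*y^4 + 2*y^3 - 17*y^2 + 32*y - 9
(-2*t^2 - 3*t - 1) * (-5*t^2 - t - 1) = 10*t^4 + 17*t^3 + 10*t^2 + 4*t + 1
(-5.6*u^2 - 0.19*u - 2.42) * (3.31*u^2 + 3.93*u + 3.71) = -18.536*u^4 - 22.6369*u^3 - 29.5329*u^2 - 10.2155*u - 8.9782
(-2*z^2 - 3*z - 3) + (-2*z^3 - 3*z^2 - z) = -2*z^3 - 5*z^2 - 4*z - 3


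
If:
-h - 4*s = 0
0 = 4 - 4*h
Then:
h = 1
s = -1/4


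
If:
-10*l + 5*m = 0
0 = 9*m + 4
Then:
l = -2/9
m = -4/9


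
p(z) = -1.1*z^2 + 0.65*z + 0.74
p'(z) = 0.65 - 2.2*z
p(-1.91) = -4.51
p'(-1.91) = 4.85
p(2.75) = -5.79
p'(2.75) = -5.40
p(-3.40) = -14.19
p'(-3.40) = 8.13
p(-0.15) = 0.62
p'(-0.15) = 0.98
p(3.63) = -11.40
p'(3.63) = -7.34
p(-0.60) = -0.05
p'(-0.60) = 1.97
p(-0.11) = 0.66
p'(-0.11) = 0.89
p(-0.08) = 0.68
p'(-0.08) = 0.83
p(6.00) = -34.96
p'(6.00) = -12.55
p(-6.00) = -42.76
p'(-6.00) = 13.85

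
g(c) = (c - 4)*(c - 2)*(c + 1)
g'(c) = (c - 4)*(c - 2) + (c - 4)*(c + 1) + (c - 2)*(c + 1)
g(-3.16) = -79.80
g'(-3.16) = 63.56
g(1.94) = 0.36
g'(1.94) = -6.11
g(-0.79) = 2.81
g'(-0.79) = 11.77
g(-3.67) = -116.12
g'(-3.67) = 79.11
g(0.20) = 8.21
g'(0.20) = 0.12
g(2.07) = -0.41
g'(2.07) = -5.85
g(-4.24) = -166.59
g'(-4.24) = 98.33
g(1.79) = 1.29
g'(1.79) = -6.29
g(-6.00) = -400.00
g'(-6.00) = 170.00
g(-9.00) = -1144.00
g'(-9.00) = 335.00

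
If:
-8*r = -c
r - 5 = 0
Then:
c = 40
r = 5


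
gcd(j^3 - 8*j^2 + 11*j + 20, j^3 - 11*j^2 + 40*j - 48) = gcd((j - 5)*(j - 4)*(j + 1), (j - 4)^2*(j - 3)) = j - 4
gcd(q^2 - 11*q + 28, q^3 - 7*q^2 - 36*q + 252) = q - 7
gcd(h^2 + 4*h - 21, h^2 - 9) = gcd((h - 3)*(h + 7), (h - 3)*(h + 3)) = h - 3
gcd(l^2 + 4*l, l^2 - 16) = l + 4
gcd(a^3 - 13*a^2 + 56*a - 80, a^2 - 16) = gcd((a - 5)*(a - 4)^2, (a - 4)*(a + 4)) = a - 4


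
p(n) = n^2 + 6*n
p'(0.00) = 6.00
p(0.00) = 0.00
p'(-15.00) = -24.00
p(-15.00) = 135.00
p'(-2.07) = 1.86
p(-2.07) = -8.14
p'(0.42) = 6.84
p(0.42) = 2.70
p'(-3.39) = -0.78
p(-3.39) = -8.85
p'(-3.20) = -0.40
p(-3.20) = -8.96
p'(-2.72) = 0.56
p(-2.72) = -8.92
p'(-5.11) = -4.22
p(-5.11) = -4.55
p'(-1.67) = 2.66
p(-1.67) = -7.23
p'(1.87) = 9.74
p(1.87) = 14.72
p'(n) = 2*n + 6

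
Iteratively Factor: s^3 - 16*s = (s + 4)*(s^2 - 4*s) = s*(s + 4)*(s - 4)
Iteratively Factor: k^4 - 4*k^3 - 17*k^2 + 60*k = (k)*(k^3 - 4*k^2 - 17*k + 60) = k*(k - 5)*(k^2 + k - 12) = k*(k - 5)*(k - 3)*(k + 4)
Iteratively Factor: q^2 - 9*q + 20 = (q - 5)*(q - 4)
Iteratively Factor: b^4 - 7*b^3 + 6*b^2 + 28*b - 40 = (b - 5)*(b^3 - 2*b^2 - 4*b + 8) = (b - 5)*(b - 2)*(b^2 - 4) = (b - 5)*(b - 2)*(b + 2)*(b - 2)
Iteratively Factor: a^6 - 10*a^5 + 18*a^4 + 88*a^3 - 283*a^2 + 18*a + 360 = (a - 4)*(a^5 - 6*a^4 - 6*a^3 + 64*a^2 - 27*a - 90) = (a - 4)*(a + 3)*(a^4 - 9*a^3 + 21*a^2 + a - 30) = (a - 4)*(a + 1)*(a + 3)*(a^3 - 10*a^2 + 31*a - 30) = (a - 5)*(a - 4)*(a + 1)*(a + 3)*(a^2 - 5*a + 6) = (a - 5)*(a - 4)*(a - 2)*(a + 1)*(a + 3)*(a - 3)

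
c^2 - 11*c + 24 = (c - 8)*(c - 3)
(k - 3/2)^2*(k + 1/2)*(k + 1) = k^4 - 3*k^3/2 - 7*k^2/4 + 15*k/8 + 9/8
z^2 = z^2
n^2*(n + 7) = n^3 + 7*n^2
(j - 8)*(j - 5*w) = j^2 - 5*j*w - 8*j + 40*w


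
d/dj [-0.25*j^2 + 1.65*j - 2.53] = 1.65 - 0.5*j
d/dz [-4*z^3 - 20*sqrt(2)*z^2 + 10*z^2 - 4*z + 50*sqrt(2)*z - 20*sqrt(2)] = -12*z^2 - 40*sqrt(2)*z + 20*z - 4 + 50*sqrt(2)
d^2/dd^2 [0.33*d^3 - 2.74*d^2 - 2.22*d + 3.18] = 1.98*d - 5.48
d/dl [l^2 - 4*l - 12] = 2*l - 4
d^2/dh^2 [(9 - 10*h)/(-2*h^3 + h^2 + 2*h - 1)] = 2*(4*(10*h - 9)*(-3*h^2 + h + 1)^2 + (-60*h^2 + 20*h - (6*h - 1)*(10*h - 9) + 20)*(2*h^3 - h^2 - 2*h + 1))/(2*h^3 - h^2 - 2*h + 1)^3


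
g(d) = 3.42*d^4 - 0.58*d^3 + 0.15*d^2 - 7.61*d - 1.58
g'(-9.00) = -10123.97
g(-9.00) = 22940.50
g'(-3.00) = -393.53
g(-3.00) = 315.28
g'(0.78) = -1.94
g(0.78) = -6.43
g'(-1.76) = -88.11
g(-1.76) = 48.26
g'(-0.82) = -16.57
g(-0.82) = 6.63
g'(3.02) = 354.22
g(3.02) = 245.31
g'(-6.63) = -4072.90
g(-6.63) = 6832.65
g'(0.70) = -3.56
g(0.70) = -6.21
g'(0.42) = -6.78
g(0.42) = -4.69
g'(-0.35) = -8.51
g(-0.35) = 1.18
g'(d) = 13.68*d^3 - 1.74*d^2 + 0.3*d - 7.61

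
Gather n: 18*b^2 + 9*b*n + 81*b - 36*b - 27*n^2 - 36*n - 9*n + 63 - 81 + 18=18*b^2 + 45*b - 27*n^2 + n*(9*b - 45)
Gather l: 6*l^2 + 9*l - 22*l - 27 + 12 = 6*l^2 - 13*l - 15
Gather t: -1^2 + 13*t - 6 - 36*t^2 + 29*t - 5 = -36*t^2 + 42*t - 12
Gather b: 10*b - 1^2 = 10*b - 1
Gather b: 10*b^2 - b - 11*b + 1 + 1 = 10*b^2 - 12*b + 2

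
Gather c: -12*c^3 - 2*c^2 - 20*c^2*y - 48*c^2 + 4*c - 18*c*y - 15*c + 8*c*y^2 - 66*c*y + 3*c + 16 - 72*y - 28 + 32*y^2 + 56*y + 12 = -12*c^3 + c^2*(-20*y - 50) + c*(8*y^2 - 84*y - 8) + 32*y^2 - 16*y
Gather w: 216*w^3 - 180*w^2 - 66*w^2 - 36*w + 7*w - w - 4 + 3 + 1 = 216*w^3 - 246*w^2 - 30*w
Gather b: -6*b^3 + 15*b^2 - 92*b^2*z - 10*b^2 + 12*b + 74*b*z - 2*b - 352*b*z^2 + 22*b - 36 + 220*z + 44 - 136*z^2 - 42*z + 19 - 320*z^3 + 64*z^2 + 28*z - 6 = -6*b^3 + b^2*(5 - 92*z) + b*(-352*z^2 + 74*z + 32) - 320*z^3 - 72*z^2 + 206*z + 21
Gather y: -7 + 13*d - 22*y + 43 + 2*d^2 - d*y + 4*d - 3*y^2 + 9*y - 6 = 2*d^2 + 17*d - 3*y^2 + y*(-d - 13) + 30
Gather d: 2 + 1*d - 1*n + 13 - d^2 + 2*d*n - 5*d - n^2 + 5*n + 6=-d^2 + d*(2*n - 4) - n^2 + 4*n + 21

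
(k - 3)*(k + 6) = k^2 + 3*k - 18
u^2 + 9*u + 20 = (u + 4)*(u + 5)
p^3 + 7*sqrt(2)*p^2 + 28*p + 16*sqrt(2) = (p + sqrt(2))*(p + 2*sqrt(2))*(p + 4*sqrt(2))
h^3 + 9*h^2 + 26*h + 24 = (h + 2)*(h + 3)*(h + 4)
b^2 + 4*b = b*(b + 4)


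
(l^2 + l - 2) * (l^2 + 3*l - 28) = l^4 + 4*l^3 - 27*l^2 - 34*l + 56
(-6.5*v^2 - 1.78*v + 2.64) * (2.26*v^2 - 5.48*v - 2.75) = -14.69*v^4 + 31.5972*v^3 + 33.5958*v^2 - 9.5722*v - 7.26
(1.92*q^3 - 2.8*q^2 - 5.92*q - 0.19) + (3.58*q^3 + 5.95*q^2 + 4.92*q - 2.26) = 5.5*q^3 + 3.15*q^2 - 1.0*q - 2.45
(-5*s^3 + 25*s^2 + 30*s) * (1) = -5*s^3 + 25*s^2 + 30*s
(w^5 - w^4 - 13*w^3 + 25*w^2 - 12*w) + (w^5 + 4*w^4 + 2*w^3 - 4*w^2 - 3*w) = 2*w^5 + 3*w^4 - 11*w^3 + 21*w^2 - 15*w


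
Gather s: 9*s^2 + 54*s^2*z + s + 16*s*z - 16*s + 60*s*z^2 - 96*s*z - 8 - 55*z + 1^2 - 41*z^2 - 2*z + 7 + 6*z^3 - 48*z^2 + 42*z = s^2*(54*z + 9) + s*(60*z^2 - 80*z - 15) + 6*z^3 - 89*z^2 - 15*z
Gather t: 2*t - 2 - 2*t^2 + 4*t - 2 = -2*t^2 + 6*t - 4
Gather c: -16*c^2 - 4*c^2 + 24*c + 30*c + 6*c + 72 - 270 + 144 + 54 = -20*c^2 + 60*c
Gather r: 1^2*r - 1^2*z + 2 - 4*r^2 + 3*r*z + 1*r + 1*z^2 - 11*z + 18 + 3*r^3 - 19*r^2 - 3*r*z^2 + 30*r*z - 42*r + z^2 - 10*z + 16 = 3*r^3 - 23*r^2 + r*(-3*z^2 + 33*z - 40) + 2*z^2 - 22*z + 36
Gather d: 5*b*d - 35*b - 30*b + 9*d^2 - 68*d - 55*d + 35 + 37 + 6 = -65*b + 9*d^2 + d*(5*b - 123) + 78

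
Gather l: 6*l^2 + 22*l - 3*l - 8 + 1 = 6*l^2 + 19*l - 7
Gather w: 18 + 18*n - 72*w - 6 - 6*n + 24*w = 12*n - 48*w + 12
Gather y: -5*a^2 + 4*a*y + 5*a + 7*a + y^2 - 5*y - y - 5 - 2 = -5*a^2 + 12*a + y^2 + y*(4*a - 6) - 7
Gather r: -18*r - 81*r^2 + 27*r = -81*r^2 + 9*r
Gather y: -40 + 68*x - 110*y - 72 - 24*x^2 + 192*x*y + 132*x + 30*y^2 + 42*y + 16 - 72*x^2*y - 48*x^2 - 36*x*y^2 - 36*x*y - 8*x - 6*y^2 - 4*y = -72*x^2 + 192*x + y^2*(24 - 36*x) + y*(-72*x^2 + 156*x - 72) - 96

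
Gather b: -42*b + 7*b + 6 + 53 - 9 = 50 - 35*b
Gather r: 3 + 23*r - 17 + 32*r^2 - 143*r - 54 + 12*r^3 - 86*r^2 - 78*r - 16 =12*r^3 - 54*r^2 - 198*r - 84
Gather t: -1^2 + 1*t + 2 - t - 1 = 0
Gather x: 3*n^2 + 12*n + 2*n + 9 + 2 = 3*n^2 + 14*n + 11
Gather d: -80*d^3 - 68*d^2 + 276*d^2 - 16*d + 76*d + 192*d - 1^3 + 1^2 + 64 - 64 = -80*d^3 + 208*d^2 + 252*d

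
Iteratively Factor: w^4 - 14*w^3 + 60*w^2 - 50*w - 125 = (w - 5)*(w^3 - 9*w^2 + 15*w + 25) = (w - 5)^2*(w^2 - 4*w - 5) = (w - 5)^3*(w + 1)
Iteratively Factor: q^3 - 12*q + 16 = (q + 4)*(q^2 - 4*q + 4) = (q - 2)*(q + 4)*(q - 2)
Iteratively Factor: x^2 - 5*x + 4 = (x - 1)*(x - 4)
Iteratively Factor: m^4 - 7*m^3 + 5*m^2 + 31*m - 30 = (m + 2)*(m^3 - 9*m^2 + 23*m - 15) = (m - 5)*(m + 2)*(m^2 - 4*m + 3) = (m - 5)*(m - 3)*(m + 2)*(m - 1)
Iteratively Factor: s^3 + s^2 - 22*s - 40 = (s + 4)*(s^2 - 3*s - 10) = (s - 5)*(s + 4)*(s + 2)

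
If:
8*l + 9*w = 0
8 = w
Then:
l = -9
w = 8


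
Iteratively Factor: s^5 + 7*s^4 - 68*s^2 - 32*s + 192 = (s - 2)*(s^4 + 9*s^3 + 18*s^2 - 32*s - 96) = (s - 2)*(s + 4)*(s^3 + 5*s^2 - 2*s - 24) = (s - 2)*(s + 4)^2*(s^2 + s - 6) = (s - 2)*(s + 3)*(s + 4)^2*(s - 2)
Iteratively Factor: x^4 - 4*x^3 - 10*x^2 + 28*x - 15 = (x - 1)*(x^3 - 3*x^2 - 13*x + 15) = (x - 5)*(x - 1)*(x^2 + 2*x - 3) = (x - 5)*(x - 1)^2*(x + 3)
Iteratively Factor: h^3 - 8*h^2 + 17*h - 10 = (h - 2)*(h^2 - 6*h + 5) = (h - 2)*(h - 1)*(h - 5)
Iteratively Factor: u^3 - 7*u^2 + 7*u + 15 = (u - 5)*(u^2 - 2*u - 3) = (u - 5)*(u + 1)*(u - 3)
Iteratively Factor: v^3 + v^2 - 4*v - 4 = (v - 2)*(v^2 + 3*v + 2) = (v - 2)*(v + 1)*(v + 2)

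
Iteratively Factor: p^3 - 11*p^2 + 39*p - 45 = (p - 3)*(p^2 - 8*p + 15) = (p - 5)*(p - 3)*(p - 3)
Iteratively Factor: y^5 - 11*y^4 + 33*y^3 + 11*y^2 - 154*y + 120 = (y - 4)*(y^4 - 7*y^3 + 5*y^2 + 31*y - 30) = (y - 4)*(y + 2)*(y^3 - 9*y^2 + 23*y - 15) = (y - 5)*(y - 4)*(y + 2)*(y^2 - 4*y + 3) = (y - 5)*(y - 4)*(y - 3)*(y + 2)*(y - 1)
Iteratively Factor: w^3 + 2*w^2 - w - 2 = (w + 1)*(w^2 + w - 2) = (w + 1)*(w + 2)*(w - 1)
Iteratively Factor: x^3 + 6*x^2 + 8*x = (x)*(x^2 + 6*x + 8) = x*(x + 2)*(x + 4)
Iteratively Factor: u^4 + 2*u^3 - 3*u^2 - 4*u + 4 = (u - 1)*(u^3 + 3*u^2 - 4) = (u - 1)*(u + 2)*(u^2 + u - 2) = (u - 1)*(u + 2)^2*(u - 1)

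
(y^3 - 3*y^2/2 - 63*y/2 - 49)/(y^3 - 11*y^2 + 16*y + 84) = (y + 7/2)/(y - 6)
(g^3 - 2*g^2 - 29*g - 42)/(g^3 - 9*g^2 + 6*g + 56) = (g + 3)/(g - 4)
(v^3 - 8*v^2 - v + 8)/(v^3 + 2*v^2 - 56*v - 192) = (v^2 - 1)/(v^2 + 10*v + 24)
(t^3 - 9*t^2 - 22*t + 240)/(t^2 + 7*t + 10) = (t^2 - 14*t + 48)/(t + 2)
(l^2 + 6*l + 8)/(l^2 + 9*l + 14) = (l + 4)/(l + 7)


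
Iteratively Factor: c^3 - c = (c)*(c^2 - 1) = c*(c + 1)*(c - 1)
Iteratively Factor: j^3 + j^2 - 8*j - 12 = (j + 2)*(j^2 - j - 6) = (j + 2)^2*(j - 3)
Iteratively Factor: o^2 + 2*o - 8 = (o + 4)*(o - 2)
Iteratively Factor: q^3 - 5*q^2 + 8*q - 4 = (q - 2)*(q^2 - 3*q + 2) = (q - 2)^2*(q - 1)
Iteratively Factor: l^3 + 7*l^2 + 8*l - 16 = (l - 1)*(l^2 + 8*l + 16) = (l - 1)*(l + 4)*(l + 4)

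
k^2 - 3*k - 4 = (k - 4)*(k + 1)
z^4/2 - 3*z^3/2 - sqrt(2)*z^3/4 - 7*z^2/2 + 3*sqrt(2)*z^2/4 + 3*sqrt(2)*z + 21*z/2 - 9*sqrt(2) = (z/2 + sqrt(2))*(z - 3)*(z - 3*sqrt(2)/2)*(z - sqrt(2))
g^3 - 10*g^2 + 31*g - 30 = (g - 5)*(g - 3)*(g - 2)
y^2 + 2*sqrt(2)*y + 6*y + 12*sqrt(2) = (y + 6)*(y + 2*sqrt(2))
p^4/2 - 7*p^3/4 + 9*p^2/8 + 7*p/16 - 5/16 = (p/2 + 1/4)*(p - 5/2)*(p - 1)*(p - 1/2)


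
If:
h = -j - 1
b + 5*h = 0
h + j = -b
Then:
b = 1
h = -1/5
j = -4/5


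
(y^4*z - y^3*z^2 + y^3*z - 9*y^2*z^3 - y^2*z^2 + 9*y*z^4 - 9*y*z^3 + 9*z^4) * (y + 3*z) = y^5*z + 2*y^4*z^2 + y^4*z - 12*y^3*z^3 + 2*y^3*z^2 - 18*y^2*z^4 - 12*y^2*z^3 + 27*y*z^5 - 18*y*z^4 + 27*z^5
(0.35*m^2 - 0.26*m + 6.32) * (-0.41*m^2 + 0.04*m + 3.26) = -0.1435*m^4 + 0.1206*m^3 - 1.4606*m^2 - 0.5948*m + 20.6032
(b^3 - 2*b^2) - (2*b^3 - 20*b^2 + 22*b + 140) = -b^3 + 18*b^2 - 22*b - 140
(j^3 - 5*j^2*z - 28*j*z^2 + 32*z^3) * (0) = 0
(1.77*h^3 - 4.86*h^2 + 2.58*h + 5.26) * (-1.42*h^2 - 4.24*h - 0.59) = -2.5134*h^5 - 0.6036*h^4 + 15.8985*h^3 - 15.541*h^2 - 23.8246*h - 3.1034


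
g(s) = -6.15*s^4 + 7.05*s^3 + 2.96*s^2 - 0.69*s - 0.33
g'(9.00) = -16167.66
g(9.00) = -34977.48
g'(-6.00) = 6038.79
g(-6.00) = -9382.83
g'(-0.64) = 10.63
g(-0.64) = -1.56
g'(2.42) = -211.14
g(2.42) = -95.68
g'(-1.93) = 243.52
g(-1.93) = -123.99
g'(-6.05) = 6185.19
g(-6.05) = -9688.42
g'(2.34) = -186.23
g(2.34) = -79.80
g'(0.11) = 0.18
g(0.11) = -0.36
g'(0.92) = 3.50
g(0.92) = 2.62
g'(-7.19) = 10193.81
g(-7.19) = -18898.59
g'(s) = -24.6*s^3 + 21.15*s^2 + 5.92*s - 0.69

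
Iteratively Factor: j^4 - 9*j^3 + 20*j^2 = (j - 5)*(j^3 - 4*j^2) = j*(j - 5)*(j^2 - 4*j) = j^2*(j - 5)*(j - 4)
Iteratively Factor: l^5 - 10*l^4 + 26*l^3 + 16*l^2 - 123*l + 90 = (l - 3)*(l^4 - 7*l^3 + 5*l^2 + 31*l - 30) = (l - 5)*(l - 3)*(l^3 - 2*l^2 - 5*l + 6) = (l - 5)*(l - 3)^2*(l^2 + l - 2) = (l - 5)*(l - 3)^2*(l + 2)*(l - 1)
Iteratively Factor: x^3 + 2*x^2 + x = (x)*(x^2 + 2*x + 1) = x*(x + 1)*(x + 1)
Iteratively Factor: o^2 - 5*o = (o)*(o - 5)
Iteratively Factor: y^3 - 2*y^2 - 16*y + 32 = (y + 4)*(y^2 - 6*y + 8) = (y - 2)*(y + 4)*(y - 4)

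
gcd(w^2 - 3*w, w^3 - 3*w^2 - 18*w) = w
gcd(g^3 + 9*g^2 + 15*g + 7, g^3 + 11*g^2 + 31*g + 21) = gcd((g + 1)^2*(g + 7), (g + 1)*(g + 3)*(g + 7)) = g^2 + 8*g + 7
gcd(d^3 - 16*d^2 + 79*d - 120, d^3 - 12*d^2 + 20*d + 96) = d - 8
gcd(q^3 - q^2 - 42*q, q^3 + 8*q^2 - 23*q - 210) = q + 6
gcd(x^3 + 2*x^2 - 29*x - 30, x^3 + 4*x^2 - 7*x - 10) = x + 1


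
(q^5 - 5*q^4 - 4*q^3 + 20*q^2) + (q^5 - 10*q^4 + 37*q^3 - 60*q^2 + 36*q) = 2*q^5 - 15*q^4 + 33*q^3 - 40*q^2 + 36*q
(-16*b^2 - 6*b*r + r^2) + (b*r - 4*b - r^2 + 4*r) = -16*b^2 - 5*b*r - 4*b + 4*r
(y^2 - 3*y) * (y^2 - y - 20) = y^4 - 4*y^3 - 17*y^2 + 60*y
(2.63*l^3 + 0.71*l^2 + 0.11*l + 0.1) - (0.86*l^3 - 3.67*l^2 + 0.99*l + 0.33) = 1.77*l^3 + 4.38*l^2 - 0.88*l - 0.23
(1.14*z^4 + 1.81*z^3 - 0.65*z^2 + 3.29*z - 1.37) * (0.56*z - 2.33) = 0.6384*z^5 - 1.6426*z^4 - 4.5813*z^3 + 3.3569*z^2 - 8.4329*z + 3.1921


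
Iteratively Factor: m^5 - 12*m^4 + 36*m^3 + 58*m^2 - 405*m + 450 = (m - 5)*(m^4 - 7*m^3 + m^2 + 63*m - 90) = (m - 5)*(m - 2)*(m^3 - 5*m^2 - 9*m + 45) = (m - 5)*(m - 3)*(m - 2)*(m^2 - 2*m - 15) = (m - 5)*(m - 3)*(m - 2)*(m + 3)*(m - 5)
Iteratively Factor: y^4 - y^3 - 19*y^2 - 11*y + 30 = (y + 2)*(y^3 - 3*y^2 - 13*y + 15) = (y - 5)*(y + 2)*(y^2 + 2*y - 3) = (y - 5)*(y - 1)*(y + 2)*(y + 3)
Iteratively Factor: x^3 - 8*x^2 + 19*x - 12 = (x - 1)*(x^2 - 7*x + 12) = (x - 3)*(x - 1)*(x - 4)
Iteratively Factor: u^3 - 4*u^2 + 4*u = (u - 2)*(u^2 - 2*u) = u*(u - 2)*(u - 2)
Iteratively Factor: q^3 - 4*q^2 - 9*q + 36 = (q + 3)*(q^2 - 7*q + 12) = (q - 3)*(q + 3)*(q - 4)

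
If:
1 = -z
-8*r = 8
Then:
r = -1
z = -1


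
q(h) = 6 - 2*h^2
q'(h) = -4*h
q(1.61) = 0.82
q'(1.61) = -6.44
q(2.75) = -9.12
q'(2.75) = -11.00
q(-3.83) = -23.34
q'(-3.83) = 15.32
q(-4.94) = -42.81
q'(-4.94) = 19.76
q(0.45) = 5.60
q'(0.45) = -1.80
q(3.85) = -23.64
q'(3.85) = -15.40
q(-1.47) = 1.68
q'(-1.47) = 5.88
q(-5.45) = -53.40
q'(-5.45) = 21.80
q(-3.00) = -12.00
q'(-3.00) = 12.00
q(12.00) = -282.00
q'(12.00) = -48.00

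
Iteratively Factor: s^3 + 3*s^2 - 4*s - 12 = (s + 3)*(s^2 - 4) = (s - 2)*(s + 3)*(s + 2)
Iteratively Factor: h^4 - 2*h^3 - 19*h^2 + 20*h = (h)*(h^3 - 2*h^2 - 19*h + 20) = h*(h - 1)*(h^2 - h - 20) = h*(h - 1)*(h + 4)*(h - 5)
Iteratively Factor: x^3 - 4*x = (x - 2)*(x^2 + 2*x) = (x - 2)*(x + 2)*(x)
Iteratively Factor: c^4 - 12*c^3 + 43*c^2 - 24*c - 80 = (c - 5)*(c^3 - 7*c^2 + 8*c + 16) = (c - 5)*(c + 1)*(c^2 - 8*c + 16) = (c - 5)*(c - 4)*(c + 1)*(c - 4)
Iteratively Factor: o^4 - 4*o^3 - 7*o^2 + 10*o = (o + 2)*(o^3 - 6*o^2 + 5*o) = o*(o + 2)*(o^2 - 6*o + 5) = o*(o - 5)*(o + 2)*(o - 1)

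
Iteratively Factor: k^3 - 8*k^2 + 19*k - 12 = (k - 1)*(k^2 - 7*k + 12) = (k - 3)*(k - 1)*(k - 4)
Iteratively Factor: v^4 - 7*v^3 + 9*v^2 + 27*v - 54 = (v - 3)*(v^3 - 4*v^2 - 3*v + 18) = (v - 3)^2*(v^2 - v - 6) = (v - 3)^3*(v + 2)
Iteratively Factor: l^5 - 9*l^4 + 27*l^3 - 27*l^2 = (l - 3)*(l^4 - 6*l^3 + 9*l^2) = l*(l - 3)*(l^3 - 6*l^2 + 9*l) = l*(l - 3)^2*(l^2 - 3*l) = l^2*(l - 3)^2*(l - 3)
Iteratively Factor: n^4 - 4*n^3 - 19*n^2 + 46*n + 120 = (n - 5)*(n^3 + n^2 - 14*n - 24) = (n - 5)*(n - 4)*(n^2 + 5*n + 6) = (n - 5)*(n - 4)*(n + 2)*(n + 3)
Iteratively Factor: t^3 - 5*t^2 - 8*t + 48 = (t - 4)*(t^2 - t - 12) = (t - 4)*(t + 3)*(t - 4)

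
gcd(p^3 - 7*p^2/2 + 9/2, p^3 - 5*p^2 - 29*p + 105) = p - 3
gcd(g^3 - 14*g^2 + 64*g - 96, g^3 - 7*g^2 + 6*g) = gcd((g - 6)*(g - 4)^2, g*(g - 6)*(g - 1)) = g - 6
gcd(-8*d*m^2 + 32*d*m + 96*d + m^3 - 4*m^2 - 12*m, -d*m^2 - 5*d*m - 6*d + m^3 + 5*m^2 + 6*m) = m + 2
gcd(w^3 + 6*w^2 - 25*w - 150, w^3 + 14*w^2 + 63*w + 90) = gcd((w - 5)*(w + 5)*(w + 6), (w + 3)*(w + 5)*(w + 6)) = w^2 + 11*w + 30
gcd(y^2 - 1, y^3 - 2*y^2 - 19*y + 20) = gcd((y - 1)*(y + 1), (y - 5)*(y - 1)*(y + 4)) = y - 1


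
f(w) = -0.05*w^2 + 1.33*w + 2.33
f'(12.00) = 0.13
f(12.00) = 11.09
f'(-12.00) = 2.53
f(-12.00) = -20.83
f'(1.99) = 1.13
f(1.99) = 4.78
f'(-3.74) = 1.70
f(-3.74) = -3.34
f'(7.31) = 0.60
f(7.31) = 9.38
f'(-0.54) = 1.38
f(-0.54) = 1.60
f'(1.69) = 1.16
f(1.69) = 4.43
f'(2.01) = 1.13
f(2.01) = 4.80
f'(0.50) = 1.28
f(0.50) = 2.98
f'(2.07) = 1.12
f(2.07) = 4.87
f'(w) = 1.33 - 0.1*w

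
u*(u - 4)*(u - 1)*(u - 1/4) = u^4 - 21*u^3/4 + 21*u^2/4 - u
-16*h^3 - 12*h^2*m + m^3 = (-4*h + m)*(2*h + m)^2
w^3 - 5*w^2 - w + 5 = (w - 5)*(w - 1)*(w + 1)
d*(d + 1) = d^2 + d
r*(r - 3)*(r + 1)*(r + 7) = r^4 + 5*r^3 - 17*r^2 - 21*r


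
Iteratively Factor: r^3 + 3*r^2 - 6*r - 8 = (r + 4)*(r^2 - r - 2) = (r + 1)*(r + 4)*(r - 2)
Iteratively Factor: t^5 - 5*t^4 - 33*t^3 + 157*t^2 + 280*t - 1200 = (t + 4)*(t^4 - 9*t^3 + 3*t^2 + 145*t - 300) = (t - 5)*(t + 4)*(t^3 - 4*t^2 - 17*t + 60) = (t - 5)*(t - 3)*(t + 4)*(t^2 - t - 20) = (t - 5)^2*(t - 3)*(t + 4)*(t + 4)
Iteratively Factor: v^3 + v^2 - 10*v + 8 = (v - 2)*(v^2 + 3*v - 4) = (v - 2)*(v + 4)*(v - 1)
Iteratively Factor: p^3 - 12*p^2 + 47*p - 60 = (p - 3)*(p^2 - 9*p + 20) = (p - 4)*(p - 3)*(p - 5)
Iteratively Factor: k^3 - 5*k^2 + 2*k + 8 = (k - 4)*(k^2 - k - 2) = (k - 4)*(k - 2)*(k + 1)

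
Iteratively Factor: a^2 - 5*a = (a)*(a - 5)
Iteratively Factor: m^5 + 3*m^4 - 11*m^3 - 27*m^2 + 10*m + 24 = (m + 4)*(m^4 - m^3 - 7*m^2 + m + 6) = (m + 2)*(m + 4)*(m^3 - 3*m^2 - m + 3) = (m - 1)*(m + 2)*(m + 4)*(m^2 - 2*m - 3) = (m - 1)*(m + 1)*(m + 2)*(m + 4)*(m - 3)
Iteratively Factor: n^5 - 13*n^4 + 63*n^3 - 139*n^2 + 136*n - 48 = (n - 1)*(n^4 - 12*n^3 + 51*n^2 - 88*n + 48) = (n - 3)*(n - 1)*(n^3 - 9*n^2 + 24*n - 16) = (n - 3)*(n - 1)^2*(n^2 - 8*n + 16) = (n - 4)*(n - 3)*(n - 1)^2*(n - 4)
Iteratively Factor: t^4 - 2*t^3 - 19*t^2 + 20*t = (t)*(t^3 - 2*t^2 - 19*t + 20) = t*(t + 4)*(t^2 - 6*t + 5) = t*(t - 5)*(t + 4)*(t - 1)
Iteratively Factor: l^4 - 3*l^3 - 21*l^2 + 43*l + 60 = (l - 3)*(l^3 - 21*l - 20) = (l - 5)*(l - 3)*(l^2 + 5*l + 4) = (l - 5)*(l - 3)*(l + 4)*(l + 1)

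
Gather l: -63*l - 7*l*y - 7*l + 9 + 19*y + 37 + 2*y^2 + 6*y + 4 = l*(-7*y - 70) + 2*y^2 + 25*y + 50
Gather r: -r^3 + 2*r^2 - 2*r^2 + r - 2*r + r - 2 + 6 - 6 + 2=-r^3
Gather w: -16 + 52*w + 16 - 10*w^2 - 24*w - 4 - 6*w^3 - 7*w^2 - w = -6*w^3 - 17*w^2 + 27*w - 4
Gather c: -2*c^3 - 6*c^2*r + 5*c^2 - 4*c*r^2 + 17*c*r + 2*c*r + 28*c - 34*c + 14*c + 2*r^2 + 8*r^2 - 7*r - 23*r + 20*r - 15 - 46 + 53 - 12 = -2*c^3 + c^2*(5 - 6*r) + c*(-4*r^2 + 19*r + 8) + 10*r^2 - 10*r - 20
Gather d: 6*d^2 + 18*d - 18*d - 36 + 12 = 6*d^2 - 24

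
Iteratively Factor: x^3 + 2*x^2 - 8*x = (x + 4)*(x^2 - 2*x) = x*(x + 4)*(x - 2)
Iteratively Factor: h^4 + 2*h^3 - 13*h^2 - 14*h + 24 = (h - 1)*(h^3 + 3*h^2 - 10*h - 24) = (h - 1)*(h + 2)*(h^2 + h - 12) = (h - 1)*(h + 2)*(h + 4)*(h - 3)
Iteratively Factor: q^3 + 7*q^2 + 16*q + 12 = (q + 2)*(q^2 + 5*q + 6) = (q + 2)*(q + 3)*(q + 2)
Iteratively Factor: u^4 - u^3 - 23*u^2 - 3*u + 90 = (u + 3)*(u^3 - 4*u^2 - 11*u + 30) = (u - 2)*(u + 3)*(u^2 - 2*u - 15) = (u - 5)*(u - 2)*(u + 3)*(u + 3)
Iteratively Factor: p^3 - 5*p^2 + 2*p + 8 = (p - 4)*(p^2 - p - 2) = (p - 4)*(p + 1)*(p - 2)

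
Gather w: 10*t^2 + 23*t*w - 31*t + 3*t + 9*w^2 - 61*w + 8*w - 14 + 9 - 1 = 10*t^2 - 28*t + 9*w^2 + w*(23*t - 53) - 6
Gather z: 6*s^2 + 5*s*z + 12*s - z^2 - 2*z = 6*s^2 + 12*s - z^2 + z*(5*s - 2)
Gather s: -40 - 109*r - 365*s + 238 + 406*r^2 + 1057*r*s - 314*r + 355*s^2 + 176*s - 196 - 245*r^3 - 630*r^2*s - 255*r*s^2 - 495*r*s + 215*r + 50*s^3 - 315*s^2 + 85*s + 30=-245*r^3 + 406*r^2 - 208*r + 50*s^3 + s^2*(40 - 255*r) + s*(-630*r^2 + 562*r - 104) + 32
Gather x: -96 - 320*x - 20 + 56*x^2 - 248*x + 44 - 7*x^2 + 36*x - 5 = 49*x^2 - 532*x - 77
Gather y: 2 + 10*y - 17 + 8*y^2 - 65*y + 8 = 8*y^2 - 55*y - 7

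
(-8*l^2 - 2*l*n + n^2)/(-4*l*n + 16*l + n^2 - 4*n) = (2*l + n)/(n - 4)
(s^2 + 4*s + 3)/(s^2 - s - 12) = (s + 1)/(s - 4)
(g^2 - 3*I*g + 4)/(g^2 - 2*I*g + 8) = (g + I)/(g + 2*I)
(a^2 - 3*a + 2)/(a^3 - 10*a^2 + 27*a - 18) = (a - 2)/(a^2 - 9*a + 18)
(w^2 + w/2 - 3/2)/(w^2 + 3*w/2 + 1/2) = (2*w^2 + w - 3)/(2*w^2 + 3*w + 1)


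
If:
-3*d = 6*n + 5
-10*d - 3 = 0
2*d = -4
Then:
No Solution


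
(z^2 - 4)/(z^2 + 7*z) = (z^2 - 4)/(z*(z + 7))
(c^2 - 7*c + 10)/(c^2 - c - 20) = (c - 2)/(c + 4)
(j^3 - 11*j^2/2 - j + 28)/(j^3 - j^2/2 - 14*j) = (2*j^2 - 3*j - 14)/(j*(2*j + 7))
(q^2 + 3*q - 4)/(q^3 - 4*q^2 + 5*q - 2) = (q + 4)/(q^2 - 3*q + 2)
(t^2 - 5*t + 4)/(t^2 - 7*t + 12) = (t - 1)/(t - 3)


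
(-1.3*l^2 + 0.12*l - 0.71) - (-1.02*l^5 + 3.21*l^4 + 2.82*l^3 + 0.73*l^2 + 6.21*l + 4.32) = 1.02*l^5 - 3.21*l^4 - 2.82*l^3 - 2.03*l^2 - 6.09*l - 5.03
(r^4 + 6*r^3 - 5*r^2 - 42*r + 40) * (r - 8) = r^5 - 2*r^4 - 53*r^3 - 2*r^2 + 376*r - 320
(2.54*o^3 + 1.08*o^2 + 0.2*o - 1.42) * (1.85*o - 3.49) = 4.699*o^4 - 6.8666*o^3 - 3.3992*o^2 - 3.325*o + 4.9558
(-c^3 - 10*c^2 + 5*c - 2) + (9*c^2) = -c^3 - c^2 + 5*c - 2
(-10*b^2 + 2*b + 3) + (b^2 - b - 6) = -9*b^2 + b - 3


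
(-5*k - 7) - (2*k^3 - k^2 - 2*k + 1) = -2*k^3 + k^2 - 3*k - 8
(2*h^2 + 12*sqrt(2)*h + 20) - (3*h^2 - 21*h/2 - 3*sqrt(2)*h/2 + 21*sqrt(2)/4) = -h^2 + 21*h/2 + 27*sqrt(2)*h/2 - 21*sqrt(2)/4 + 20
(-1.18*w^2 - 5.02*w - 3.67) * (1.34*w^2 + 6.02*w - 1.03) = -1.5812*w^4 - 13.8304*w^3 - 33.9228*w^2 - 16.9228*w + 3.7801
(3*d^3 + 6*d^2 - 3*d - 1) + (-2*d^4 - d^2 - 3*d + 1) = -2*d^4 + 3*d^3 + 5*d^2 - 6*d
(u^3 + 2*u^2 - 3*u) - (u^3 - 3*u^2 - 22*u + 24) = 5*u^2 + 19*u - 24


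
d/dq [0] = 0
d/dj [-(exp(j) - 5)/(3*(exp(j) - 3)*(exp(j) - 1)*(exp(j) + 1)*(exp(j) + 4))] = (3*exp(4*j) - 18*exp(3*j) - 28*exp(2*j) + 130*exp(j) - 7)*exp(j)/(3*(exp(8*j) + 2*exp(7*j) - 25*exp(6*j) - 28*exp(5*j) + 191*exp(4*j) + 50*exp(3*j) - 311*exp(2*j) - 24*exp(j) + 144))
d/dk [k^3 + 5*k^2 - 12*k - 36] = 3*k^2 + 10*k - 12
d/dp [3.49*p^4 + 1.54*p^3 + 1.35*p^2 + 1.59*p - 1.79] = 13.96*p^3 + 4.62*p^2 + 2.7*p + 1.59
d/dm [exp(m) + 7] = exp(m)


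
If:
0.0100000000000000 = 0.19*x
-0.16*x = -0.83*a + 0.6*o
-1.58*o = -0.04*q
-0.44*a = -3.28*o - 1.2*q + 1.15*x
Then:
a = 0.01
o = 0.00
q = 0.05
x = 0.05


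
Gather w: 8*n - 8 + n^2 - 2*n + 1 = n^2 + 6*n - 7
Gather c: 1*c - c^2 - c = -c^2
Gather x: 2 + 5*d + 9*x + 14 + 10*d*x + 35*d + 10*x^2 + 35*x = 40*d + 10*x^2 + x*(10*d + 44) + 16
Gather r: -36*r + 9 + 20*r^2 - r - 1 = 20*r^2 - 37*r + 8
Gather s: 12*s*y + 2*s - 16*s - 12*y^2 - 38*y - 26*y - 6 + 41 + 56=s*(12*y - 14) - 12*y^2 - 64*y + 91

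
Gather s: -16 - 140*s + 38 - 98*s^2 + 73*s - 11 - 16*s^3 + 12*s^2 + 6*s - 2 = -16*s^3 - 86*s^2 - 61*s + 9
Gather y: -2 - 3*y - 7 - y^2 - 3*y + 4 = -y^2 - 6*y - 5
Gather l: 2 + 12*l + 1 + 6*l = 18*l + 3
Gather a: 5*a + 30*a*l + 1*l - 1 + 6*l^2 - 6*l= a*(30*l + 5) + 6*l^2 - 5*l - 1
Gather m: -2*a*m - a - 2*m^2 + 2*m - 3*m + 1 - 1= -a - 2*m^2 + m*(-2*a - 1)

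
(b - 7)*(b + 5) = b^2 - 2*b - 35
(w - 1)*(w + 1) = w^2 - 1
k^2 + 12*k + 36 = (k + 6)^2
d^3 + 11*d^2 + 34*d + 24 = (d + 1)*(d + 4)*(d + 6)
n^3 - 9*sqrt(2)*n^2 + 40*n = n*(n - 5*sqrt(2))*(n - 4*sqrt(2))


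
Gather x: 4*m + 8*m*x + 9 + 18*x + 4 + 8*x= 4*m + x*(8*m + 26) + 13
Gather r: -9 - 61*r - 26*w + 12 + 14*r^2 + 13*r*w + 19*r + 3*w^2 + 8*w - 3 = 14*r^2 + r*(13*w - 42) + 3*w^2 - 18*w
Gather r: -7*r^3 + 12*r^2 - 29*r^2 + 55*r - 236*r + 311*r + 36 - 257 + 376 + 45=-7*r^3 - 17*r^2 + 130*r + 200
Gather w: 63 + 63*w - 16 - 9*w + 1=54*w + 48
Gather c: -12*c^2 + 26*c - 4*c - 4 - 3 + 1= -12*c^2 + 22*c - 6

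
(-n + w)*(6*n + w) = -6*n^2 + 5*n*w + w^2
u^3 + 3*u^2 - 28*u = u*(u - 4)*(u + 7)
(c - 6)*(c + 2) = c^2 - 4*c - 12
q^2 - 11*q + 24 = (q - 8)*(q - 3)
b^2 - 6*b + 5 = (b - 5)*(b - 1)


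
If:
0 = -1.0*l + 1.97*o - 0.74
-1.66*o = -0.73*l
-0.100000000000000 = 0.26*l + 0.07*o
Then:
No Solution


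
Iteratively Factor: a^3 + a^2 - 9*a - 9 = (a - 3)*(a^2 + 4*a + 3) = (a - 3)*(a + 3)*(a + 1)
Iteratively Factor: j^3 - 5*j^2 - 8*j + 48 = (j - 4)*(j^2 - j - 12) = (j - 4)^2*(j + 3)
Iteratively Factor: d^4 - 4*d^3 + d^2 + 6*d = (d - 3)*(d^3 - d^2 - 2*d) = d*(d - 3)*(d^2 - d - 2) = d*(d - 3)*(d + 1)*(d - 2)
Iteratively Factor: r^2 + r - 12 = (r + 4)*(r - 3)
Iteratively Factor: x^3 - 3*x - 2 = (x - 2)*(x^2 + 2*x + 1) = (x - 2)*(x + 1)*(x + 1)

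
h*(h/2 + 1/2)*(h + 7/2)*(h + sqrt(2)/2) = h^4/2 + sqrt(2)*h^3/4 + 9*h^3/4 + 9*sqrt(2)*h^2/8 + 7*h^2/4 + 7*sqrt(2)*h/8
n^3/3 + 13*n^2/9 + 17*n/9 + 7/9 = (n/3 + 1/3)*(n + 1)*(n + 7/3)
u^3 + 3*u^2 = u^2*(u + 3)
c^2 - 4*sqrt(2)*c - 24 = (c - 6*sqrt(2))*(c + 2*sqrt(2))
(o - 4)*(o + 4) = o^2 - 16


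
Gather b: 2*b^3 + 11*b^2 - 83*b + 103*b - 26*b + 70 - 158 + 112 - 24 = 2*b^3 + 11*b^2 - 6*b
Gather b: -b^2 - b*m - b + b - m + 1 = -b^2 - b*m - m + 1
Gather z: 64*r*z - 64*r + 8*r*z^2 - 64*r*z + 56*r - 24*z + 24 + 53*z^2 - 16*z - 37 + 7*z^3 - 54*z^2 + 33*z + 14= -8*r + 7*z^3 + z^2*(8*r - 1) - 7*z + 1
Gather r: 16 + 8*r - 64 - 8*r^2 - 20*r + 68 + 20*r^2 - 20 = 12*r^2 - 12*r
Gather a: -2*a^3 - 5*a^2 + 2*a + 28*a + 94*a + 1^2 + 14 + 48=-2*a^3 - 5*a^2 + 124*a + 63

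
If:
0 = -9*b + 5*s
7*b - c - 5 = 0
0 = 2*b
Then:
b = 0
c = -5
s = 0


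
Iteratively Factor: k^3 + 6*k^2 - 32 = (k - 2)*(k^2 + 8*k + 16) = (k - 2)*(k + 4)*(k + 4)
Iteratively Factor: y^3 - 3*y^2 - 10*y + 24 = (y - 4)*(y^2 + y - 6) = (y - 4)*(y - 2)*(y + 3)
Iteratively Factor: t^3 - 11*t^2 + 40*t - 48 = (t - 4)*(t^2 - 7*t + 12) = (t - 4)*(t - 3)*(t - 4)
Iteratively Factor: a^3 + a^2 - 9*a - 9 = (a - 3)*(a^2 + 4*a + 3) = (a - 3)*(a + 3)*(a + 1)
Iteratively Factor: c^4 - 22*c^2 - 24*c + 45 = (c - 5)*(c^3 + 5*c^2 + 3*c - 9) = (c - 5)*(c + 3)*(c^2 + 2*c - 3) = (c - 5)*(c - 1)*(c + 3)*(c + 3)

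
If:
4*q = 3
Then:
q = 3/4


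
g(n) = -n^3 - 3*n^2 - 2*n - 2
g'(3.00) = -47.00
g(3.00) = -62.00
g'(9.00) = -299.00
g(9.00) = -992.00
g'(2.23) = -30.30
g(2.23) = -32.47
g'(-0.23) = -0.78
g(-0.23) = -1.69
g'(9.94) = -358.05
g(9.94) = -1300.40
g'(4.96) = -105.56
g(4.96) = -207.75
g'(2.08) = -27.46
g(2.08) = -28.14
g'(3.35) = -55.77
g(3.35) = -79.96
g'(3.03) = -47.72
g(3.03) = -63.42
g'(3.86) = -69.86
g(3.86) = -111.93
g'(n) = -3*n^2 - 6*n - 2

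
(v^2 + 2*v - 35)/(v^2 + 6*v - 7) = (v - 5)/(v - 1)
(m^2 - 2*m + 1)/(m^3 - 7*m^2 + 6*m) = (m - 1)/(m*(m - 6))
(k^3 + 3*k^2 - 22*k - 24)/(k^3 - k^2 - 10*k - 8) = (k + 6)/(k + 2)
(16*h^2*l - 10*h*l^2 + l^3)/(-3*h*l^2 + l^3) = (-16*h^2 + 10*h*l - l^2)/(l*(3*h - l))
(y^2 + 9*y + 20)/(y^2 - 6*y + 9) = (y^2 + 9*y + 20)/(y^2 - 6*y + 9)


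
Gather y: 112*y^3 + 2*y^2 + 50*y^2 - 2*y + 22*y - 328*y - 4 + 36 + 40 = 112*y^3 + 52*y^2 - 308*y + 72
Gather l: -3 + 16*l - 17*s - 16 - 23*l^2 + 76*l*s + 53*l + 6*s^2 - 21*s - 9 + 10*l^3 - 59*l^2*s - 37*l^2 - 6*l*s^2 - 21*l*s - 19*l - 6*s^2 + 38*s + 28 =10*l^3 + l^2*(-59*s - 60) + l*(-6*s^2 + 55*s + 50)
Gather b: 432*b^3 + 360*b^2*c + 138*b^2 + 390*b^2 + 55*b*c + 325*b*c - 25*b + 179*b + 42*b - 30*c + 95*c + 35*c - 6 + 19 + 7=432*b^3 + b^2*(360*c + 528) + b*(380*c + 196) + 100*c + 20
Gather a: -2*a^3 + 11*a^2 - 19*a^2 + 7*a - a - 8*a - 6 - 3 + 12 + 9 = -2*a^3 - 8*a^2 - 2*a + 12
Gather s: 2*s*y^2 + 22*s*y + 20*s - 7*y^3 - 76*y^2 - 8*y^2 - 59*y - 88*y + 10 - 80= s*(2*y^2 + 22*y + 20) - 7*y^3 - 84*y^2 - 147*y - 70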